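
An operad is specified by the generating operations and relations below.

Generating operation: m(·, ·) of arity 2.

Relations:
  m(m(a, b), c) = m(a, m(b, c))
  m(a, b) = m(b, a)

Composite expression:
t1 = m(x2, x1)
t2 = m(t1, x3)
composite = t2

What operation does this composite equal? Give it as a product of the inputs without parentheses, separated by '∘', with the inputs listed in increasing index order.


x1 ∘ x2 ∘ x3

Shape and order are irrelevant to m; the x-input set decides.
m(x2, x1) collapses to x2 ∘ x1
m(m(x2, x1), x3) collapses to x2 ∘ x1 ∘ x3
putting the inputs in ascending order: x1 ∘ x2 ∘ x3


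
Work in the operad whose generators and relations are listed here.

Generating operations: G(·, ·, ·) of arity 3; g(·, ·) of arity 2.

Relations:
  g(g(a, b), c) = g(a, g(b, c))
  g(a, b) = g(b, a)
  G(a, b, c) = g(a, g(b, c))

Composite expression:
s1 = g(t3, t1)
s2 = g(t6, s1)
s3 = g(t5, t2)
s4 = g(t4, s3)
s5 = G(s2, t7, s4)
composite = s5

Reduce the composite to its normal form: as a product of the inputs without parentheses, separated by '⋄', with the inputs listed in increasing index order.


t1 ⋄ t2 ⋄ t3 ⋄ t4 ⋄ t5 ⋄ t6 ⋄ t7


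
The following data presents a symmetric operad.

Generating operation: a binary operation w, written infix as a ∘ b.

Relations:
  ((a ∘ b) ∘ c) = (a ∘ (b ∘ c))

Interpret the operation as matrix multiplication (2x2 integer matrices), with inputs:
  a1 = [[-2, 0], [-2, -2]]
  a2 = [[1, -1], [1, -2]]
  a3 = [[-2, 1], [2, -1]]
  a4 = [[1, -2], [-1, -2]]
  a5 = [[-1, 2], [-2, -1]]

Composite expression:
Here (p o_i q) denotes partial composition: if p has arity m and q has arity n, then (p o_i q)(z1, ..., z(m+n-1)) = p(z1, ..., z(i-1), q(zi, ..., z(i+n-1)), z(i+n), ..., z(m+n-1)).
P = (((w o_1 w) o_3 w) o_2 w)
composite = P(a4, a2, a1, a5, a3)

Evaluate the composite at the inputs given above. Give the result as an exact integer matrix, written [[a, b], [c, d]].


[[-36, 18], [-44, 22]]

(a2 ∘ a1) = [[0, 2], [2, 4]]
(a4 ∘ (a2 ∘ a1)) = [[-4, -6], [-4, -10]]
(a5 ∘ a3) = [[6, -3], [2, -1]]
((a4 ∘ (a2 ∘ a1)) ∘ (a5 ∘ a3)) = [[-36, 18], [-44, 22]]


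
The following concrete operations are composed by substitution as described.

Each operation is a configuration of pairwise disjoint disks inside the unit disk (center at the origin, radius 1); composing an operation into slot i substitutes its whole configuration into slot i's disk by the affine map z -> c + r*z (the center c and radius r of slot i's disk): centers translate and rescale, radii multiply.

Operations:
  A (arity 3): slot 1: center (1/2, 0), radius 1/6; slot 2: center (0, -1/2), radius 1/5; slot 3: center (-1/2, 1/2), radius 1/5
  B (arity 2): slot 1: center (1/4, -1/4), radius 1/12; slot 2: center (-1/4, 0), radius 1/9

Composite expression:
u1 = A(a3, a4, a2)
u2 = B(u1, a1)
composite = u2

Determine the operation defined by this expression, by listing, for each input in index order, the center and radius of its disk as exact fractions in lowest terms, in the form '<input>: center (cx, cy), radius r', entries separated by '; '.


Nesting under B composes maps z -> c + r*z down each a-path.
a3: after 2 affine steps, its disk has center (7/24, -1/4), radius 1/72
a4: after 2 affine steps, its disk has center (1/4, -7/24), radius 1/60
a2: after 2 affine steps, its disk has center (5/24, -5/24), radius 1/60
a1: after 1 affine step, its disk has center (-1/4, 0), radius 1/9

a1: center (-1/4, 0), radius 1/9; a2: center (5/24, -5/24), radius 1/60; a3: center (7/24, -1/4), radius 1/72; a4: center (1/4, -7/24), radius 1/60


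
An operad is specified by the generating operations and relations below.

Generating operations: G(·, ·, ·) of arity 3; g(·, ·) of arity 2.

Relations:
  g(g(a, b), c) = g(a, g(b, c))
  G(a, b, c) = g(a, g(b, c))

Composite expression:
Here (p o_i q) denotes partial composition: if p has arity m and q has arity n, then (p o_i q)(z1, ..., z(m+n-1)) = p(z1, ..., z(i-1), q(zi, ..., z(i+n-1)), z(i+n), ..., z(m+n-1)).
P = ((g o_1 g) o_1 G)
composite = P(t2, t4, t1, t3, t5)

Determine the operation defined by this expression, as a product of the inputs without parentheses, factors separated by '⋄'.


Key point: g is associative — brackets drop, the t-order remains.
G(t2, t4, t1) flattens to t2 ⋄ t4 ⋄ t1
g(G(t2, t4, t1), t3) flattens to t2 ⋄ t4 ⋄ t1 ⋄ t3
g(g(G(t2, t4, t1), t3), t5) flattens to t2 ⋄ t4 ⋄ t1 ⋄ t3 ⋄ t5

t2 ⋄ t4 ⋄ t1 ⋄ t3 ⋄ t5


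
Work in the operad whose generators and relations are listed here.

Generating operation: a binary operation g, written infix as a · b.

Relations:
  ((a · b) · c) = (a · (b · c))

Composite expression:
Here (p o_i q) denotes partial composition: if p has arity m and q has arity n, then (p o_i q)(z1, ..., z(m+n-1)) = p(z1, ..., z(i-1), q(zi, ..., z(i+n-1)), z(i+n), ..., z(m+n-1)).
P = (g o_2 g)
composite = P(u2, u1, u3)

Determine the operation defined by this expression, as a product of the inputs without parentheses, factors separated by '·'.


u2 · u1 · u3

Key point: g is associative — brackets drop, the u-order remains.
(u1 · u3) flattens to u1 · u3
(u2 · (u1 · u3)) flattens to u2 · u1 · u3


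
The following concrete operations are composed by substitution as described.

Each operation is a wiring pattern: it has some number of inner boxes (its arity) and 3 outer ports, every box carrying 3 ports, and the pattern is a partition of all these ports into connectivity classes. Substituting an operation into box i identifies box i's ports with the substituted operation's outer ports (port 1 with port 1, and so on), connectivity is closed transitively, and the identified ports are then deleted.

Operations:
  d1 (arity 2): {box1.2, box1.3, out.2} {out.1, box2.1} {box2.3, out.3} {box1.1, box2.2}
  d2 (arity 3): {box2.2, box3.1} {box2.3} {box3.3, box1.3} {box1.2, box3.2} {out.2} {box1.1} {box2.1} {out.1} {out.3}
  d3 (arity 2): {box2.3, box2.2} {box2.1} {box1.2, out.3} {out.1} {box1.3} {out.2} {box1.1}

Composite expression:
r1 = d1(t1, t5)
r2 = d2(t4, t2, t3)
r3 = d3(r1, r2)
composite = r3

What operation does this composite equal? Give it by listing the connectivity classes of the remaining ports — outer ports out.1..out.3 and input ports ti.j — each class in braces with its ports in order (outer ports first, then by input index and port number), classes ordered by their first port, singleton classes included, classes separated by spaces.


{out.1} {out.2} {out.3, t1.2, t1.3} {t1.1, t5.2} {t2.1} {t2.2, t3.1} {t2.3} {t3.2, t4.2} {t3.3, t4.3} {t4.1} {t5.1} {t5.3}


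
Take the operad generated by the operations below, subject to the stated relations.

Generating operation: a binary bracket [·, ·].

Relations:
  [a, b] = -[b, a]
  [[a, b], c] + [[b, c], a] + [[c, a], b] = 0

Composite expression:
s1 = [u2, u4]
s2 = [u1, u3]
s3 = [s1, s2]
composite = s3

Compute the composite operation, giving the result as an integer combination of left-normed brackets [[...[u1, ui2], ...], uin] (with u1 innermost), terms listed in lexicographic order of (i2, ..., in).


-[[[u1, u3], u2], u4] + [[[u1, u3], u4], u2]

Left-normed coefficients sit on the u1-initial expansion words.
Composite bracket: [[u2, u4], [u1, u3]]
Full expansion: 8 signed words from ab - ba (2^3 = 8).
The u1-initial words carry the normal form:
  u1u3u2u4 (sign -1) contributes -[[[u1, u3], u2], u4]
  u1u3u4u2 (sign +1) contributes +[[[u1, u3], u4], u2]


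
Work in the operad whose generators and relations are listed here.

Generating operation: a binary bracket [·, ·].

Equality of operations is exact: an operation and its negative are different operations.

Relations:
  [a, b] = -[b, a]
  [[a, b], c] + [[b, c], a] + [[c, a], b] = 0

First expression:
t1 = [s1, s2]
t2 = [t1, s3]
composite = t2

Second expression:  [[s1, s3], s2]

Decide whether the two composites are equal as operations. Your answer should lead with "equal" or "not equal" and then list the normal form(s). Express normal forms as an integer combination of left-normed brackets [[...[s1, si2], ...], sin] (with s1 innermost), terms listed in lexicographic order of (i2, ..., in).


not equal: they reduce to [[s1, s2], s3] and [[s1, s3], s2]

The first composite normalizes to [[s1, s2], s3]
The second composite normalizes to [[s1, s3], s2]
Different reductions; not equal.


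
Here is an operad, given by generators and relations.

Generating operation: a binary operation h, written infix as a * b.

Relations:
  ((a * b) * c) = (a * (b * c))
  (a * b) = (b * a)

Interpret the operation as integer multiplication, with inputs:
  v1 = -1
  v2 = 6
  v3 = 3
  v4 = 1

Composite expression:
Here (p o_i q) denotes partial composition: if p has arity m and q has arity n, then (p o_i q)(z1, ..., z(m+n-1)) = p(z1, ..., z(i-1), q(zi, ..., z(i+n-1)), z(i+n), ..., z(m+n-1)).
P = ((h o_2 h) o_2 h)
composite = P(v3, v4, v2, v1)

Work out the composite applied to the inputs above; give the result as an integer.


-18


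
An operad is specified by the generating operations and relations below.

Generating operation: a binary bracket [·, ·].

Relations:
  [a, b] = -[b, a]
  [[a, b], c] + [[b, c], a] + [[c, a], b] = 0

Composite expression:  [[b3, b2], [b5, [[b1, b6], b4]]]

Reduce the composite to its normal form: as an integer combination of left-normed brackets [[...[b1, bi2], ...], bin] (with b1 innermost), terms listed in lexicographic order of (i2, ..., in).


-[[[[[b1, b6], b4], b5], b2], b3] + [[[[[b1, b6], b4], b5], b3], b2]

Antisymmetry and Jacobi reduce to b1-anchored left-normed brackets.
Composite bracket: [[b3, b2], [b5, [[b1, b6], b4]]]
Applying ab - ba throughout gives 32 signed words (2^5 = 32).
Keep just the words that open with b1:
  b1b6b4b5b2b3 appears with sign -1, giving the term -[[[[[b1, b6], b4], b5], b2], b3]
  b1b6b4b5b3b2 appears with sign +1, giving the term +[[[[[b1, b6], b4], b5], b3], b2]


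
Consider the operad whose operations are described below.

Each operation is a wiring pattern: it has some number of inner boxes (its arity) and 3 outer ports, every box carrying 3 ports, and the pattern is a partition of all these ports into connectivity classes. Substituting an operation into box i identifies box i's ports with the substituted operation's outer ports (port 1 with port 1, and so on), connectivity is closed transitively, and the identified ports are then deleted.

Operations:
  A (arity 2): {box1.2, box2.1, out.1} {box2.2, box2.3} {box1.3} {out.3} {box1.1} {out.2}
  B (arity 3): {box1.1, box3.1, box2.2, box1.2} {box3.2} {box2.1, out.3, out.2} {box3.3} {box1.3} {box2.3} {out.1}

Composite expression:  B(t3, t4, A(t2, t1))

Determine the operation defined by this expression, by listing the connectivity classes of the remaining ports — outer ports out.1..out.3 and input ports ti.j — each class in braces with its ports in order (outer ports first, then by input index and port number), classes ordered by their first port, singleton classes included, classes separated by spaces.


{out.1} {out.2, out.3, t4.1} {t1.1, t2.2, t3.1, t3.2, t4.2} {t1.2, t1.3} {t2.1} {t2.3} {t3.3} {t4.3}

After gluing at B, chains via deleted ports link the t-ports.
after A, the pattern on (t2, t1) reads {out.1, t1.1, t2.2} {out.2} {out.3} {t1.2, t1.3} {t2.1} {t2.3} (out.j = its outer ports)
after B, the pattern on (t3, t4, t2, t1) reads {out.1} {out.2, out.3, t4.1} {t1.1, t2.2, t3.1, t3.2, t4.2} {t1.2, t1.3} {t2.1} {t2.3} {t3.3} {t4.3} (out.j = its outer ports)


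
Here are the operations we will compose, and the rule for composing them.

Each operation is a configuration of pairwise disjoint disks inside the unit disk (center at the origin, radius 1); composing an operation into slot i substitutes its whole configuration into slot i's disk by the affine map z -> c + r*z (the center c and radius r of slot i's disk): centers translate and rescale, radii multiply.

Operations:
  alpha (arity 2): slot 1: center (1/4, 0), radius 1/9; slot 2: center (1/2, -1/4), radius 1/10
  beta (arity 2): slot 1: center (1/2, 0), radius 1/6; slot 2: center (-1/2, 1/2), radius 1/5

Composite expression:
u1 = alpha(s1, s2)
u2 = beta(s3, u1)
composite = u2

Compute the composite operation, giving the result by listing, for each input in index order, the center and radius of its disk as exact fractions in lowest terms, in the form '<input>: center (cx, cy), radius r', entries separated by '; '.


Below beta, radii multiply path by path; the s-disk centers shift.
input s3: applying the 1 nested substitution gives center (1/2, 0), radius 1/6
input s1: applying the 2 nested substitutions gives center (-9/20, 1/2), radius 1/45
input s2: applying the 2 nested substitutions gives center (-2/5, 9/20), radius 1/50

s1: center (-9/20, 1/2), radius 1/45; s2: center (-2/5, 9/20), radius 1/50; s3: center (1/2, 0), radius 1/6


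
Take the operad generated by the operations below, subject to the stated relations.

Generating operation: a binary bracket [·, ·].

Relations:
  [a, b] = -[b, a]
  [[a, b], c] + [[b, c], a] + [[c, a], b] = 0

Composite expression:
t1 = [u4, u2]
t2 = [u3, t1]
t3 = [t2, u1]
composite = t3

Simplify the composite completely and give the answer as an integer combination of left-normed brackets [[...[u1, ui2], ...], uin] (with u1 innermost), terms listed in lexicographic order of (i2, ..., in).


-[[[u1, u2], u4], u3] + [[[u1, u3], u2], u4] - [[[u1, u3], u4], u2] + [[[u1, u4], u2], u3]

Expand each bracket as ab - ba; the u1-initial words give the coefficients.
Composite bracket: [[u3, [u4, u2]], u1]
Full expansion: 8 signed words from ab - ba (2^3 = 8).
Keep just the words that open with u1:
  sign of u1u2u4u3 is -1, so it contributes -[[[u1, u2], u4], u3]
  sign of u1u3u2u4 is +1, so it contributes +[[[u1, u3], u2], u4]
  sign of u1u3u4u2 is -1, so it contributes -[[[u1, u3], u4], u2]
  sign of u1u4u2u3 is +1, so it contributes +[[[u1, u4], u2], u3]


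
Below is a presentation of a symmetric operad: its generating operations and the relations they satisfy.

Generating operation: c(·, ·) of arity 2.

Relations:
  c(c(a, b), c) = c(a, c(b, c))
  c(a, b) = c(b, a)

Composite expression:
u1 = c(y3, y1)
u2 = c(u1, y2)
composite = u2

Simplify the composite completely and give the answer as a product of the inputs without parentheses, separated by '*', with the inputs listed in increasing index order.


Shape and order are irrelevant to c; the y-input set decides.
c(y3, y1) flattens to y3 * y1
c(c(y3, y1), y2) flattens to y3 * y1 * y2
rearranged into index order: y1 * y2 * y3

y1 * y2 * y3


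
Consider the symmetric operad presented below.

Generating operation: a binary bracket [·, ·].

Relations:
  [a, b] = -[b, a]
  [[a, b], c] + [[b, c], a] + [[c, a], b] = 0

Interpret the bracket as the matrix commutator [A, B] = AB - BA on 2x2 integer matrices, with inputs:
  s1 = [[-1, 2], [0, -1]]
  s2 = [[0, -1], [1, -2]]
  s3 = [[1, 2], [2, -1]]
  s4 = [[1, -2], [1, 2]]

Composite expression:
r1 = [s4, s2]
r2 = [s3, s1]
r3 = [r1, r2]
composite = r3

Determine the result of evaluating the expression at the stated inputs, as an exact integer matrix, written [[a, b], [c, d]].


[[-12, 32], [-24, 12]]

[s4, s2] = [[-1, 5], [3, 1]]
[s3, s1] = [[-4, 4], [0, 4]]
[[s4, s2], [s3, s1]] = [[-12, 32], [-24, 12]]


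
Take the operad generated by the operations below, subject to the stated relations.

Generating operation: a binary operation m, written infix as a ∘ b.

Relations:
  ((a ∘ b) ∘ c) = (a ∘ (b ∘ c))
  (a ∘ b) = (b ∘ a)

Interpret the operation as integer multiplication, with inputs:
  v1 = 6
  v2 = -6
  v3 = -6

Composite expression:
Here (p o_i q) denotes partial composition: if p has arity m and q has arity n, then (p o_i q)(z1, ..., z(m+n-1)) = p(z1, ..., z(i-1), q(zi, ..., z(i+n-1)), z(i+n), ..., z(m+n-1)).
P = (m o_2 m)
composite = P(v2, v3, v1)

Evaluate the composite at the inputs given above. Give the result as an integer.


216

(v3 ∘ v1) = -36
(v2 ∘ (v3 ∘ v1)) = 216


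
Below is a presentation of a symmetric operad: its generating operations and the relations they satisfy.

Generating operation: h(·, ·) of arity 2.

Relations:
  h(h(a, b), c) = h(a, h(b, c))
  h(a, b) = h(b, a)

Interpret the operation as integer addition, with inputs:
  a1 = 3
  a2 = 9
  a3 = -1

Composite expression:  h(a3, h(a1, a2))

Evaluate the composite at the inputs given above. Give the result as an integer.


h(a1, a2) = 12
h(a3, h(a1, a2)) = 11

11


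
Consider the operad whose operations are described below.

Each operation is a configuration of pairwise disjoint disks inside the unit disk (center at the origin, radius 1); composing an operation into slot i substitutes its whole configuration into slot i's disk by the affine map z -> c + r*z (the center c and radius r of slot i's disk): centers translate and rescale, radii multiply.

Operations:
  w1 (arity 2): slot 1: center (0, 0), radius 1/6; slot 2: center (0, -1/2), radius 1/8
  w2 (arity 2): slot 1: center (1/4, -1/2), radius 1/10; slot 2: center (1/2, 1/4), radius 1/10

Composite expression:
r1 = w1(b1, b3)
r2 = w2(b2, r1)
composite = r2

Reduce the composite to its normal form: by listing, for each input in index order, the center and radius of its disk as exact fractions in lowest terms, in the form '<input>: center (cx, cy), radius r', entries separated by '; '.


b1: center (1/2, 1/4), radius 1/60; b2: center (1/4, -1/2), radius 1/10; b3: center (1/2, 1/5), radius 1/80

Follow each b-input down from w2: c' goes to c + r*c', radius to r*r'.
input b2: applying the 1 nested substitution gives center (1/4, -1/2), radius 1/10
input b1: applying the 2 nested substitutions gives center (1/2, 1/4), radius 1/60
input b3: applying the 2 nested substitutions gives center (1/2, 1/5), radius 1/80


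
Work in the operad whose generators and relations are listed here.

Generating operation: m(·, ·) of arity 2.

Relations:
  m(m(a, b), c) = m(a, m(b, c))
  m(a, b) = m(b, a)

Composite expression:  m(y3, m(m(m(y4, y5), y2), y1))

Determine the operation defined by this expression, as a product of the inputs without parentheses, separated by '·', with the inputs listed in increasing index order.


y1 · y2 · y3 · y4 · y5

Shape and order are irrelevant to m; the y-input set decides.
m(y4, y5) flattens to y4 · y5
m(m(y4, y5), y2) flattens to y4 · y5 · y2
m(m(m(y4, y5), y2), y1) flattens to y4 · y5 · y2 · y1
m(y3, m(m(m(y4, y5), y2), y1)) flattens to y3 · y4 · y5 · y2 · y1
the factors in increasing index order: y1 · y2 · y3 · y4 · y5


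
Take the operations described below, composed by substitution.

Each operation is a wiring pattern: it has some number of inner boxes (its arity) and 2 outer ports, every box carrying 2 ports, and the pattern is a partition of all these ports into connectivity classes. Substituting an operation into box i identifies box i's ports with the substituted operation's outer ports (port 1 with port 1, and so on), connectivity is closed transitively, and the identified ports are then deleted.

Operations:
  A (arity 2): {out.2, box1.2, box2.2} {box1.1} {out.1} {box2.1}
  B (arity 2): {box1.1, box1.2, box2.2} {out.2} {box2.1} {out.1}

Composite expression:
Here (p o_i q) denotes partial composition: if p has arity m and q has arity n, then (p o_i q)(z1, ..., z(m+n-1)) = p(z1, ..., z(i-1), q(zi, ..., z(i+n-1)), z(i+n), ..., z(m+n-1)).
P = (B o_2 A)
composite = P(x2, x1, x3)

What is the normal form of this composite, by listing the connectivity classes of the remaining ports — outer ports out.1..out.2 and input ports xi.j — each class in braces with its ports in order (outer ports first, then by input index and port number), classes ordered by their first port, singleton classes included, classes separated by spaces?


{out.1} {out.2} {x1.1} {x1.2, x2.1, x2.2, x3.2} {x3.1}

After gluing at B, chains via deleted ports link the x-ports.
after A, the pattern on (x1, x3) reads {out.1} {out.2, x1.2, x3.2} {x1.1} {x3.1} (out.j = its outer ports)
after B, the pattern on (x2, x1, x3) reads {out.1} {out.2} {x1.1} {x1.2, x2.1, x2.2, x3.2} {x3.1} (out.j = its outer ports)


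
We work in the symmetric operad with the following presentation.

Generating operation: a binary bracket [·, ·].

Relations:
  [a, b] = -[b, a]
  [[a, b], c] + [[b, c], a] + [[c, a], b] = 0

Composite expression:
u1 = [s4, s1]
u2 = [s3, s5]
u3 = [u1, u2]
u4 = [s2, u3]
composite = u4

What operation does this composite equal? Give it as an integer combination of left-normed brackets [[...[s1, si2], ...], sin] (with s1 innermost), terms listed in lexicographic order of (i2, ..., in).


[[[[s1, s4], s3], s5], s2] - [[[[s1, s4], s5], s3], s2]

Skip Jacobi rewriting: expand, keep s1-initial words, read off terms.
Composite bracket: [s2, [[s4, s1], [s3, s5]]]
Applying ab - ba throughout gives 16 signed words (2^4 = 16).
Only words starting with s1 matter:
  s1s4s3s5s2 appears with sign +1, giving the term +[[[[s1, s4], s3], s5], s2]
  s1s4s5s3s2 appears with sign -1, giving the term -[[[[s1, s4], s5], s3], s2]


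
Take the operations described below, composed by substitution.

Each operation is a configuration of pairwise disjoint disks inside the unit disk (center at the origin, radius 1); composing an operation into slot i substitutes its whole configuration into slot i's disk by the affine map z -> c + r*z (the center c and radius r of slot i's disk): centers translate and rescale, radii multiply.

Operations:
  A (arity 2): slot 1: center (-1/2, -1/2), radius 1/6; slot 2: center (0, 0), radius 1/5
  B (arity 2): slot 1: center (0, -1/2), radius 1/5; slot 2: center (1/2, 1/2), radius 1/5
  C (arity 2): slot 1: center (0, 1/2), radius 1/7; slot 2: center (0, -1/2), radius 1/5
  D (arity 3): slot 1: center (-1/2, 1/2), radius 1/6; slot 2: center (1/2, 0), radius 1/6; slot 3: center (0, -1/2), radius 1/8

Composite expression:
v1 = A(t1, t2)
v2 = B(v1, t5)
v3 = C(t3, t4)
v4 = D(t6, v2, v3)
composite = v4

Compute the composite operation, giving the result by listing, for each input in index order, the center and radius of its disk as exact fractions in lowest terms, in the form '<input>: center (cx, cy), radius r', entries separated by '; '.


Below D, radii multiply path by path; the t-disk centers shift.
input t6: applying the 1 nested substitution gives center (-1/2, 1/2), radius 1/6
input t1: applying the 3 nested substitutions gives center (29/60, -1/10), radius 1/180
input t2: applying the 3 nested substitutions gives center (1/2, -1/12), radius 1/150
input t5: applying the 2 nested substitutions gives center (7/12, 1/12), radius 1/30
input t3: applying the 2 nested substitutions gives center (0, -7/16), radius 1/56
input t4: applying the 2 nested substitutions gives center (0, -9/16), radius 1/40

t1: center (29/60, -1/10), radius 1/180; t2: center (1/2, -1/12), radius 1/150; t3: center (0, -7/16), radius 1/56; t4: center (0, -9/16), radius 1/40; t5: center (7/12, 1/12), radius 1/30; t6: center (-1/2, 1/2), radius 1/6


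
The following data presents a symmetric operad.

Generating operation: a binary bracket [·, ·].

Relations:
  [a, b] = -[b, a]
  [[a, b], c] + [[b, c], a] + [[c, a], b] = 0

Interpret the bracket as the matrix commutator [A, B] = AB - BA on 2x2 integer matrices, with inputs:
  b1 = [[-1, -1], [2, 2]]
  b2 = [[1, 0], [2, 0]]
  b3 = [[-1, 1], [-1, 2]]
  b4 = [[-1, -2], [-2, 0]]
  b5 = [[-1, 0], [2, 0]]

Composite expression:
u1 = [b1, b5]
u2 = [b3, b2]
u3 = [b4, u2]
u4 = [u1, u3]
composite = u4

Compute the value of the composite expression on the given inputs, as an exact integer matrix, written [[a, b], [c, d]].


[[-33, -60], [-108, 33]]

[b1, b5] = [[-2, -1], [4, 2]]
[b3, b2] = [[2, -1], [5, -2]]
[b4, [b3, b2]] = [[-12, 9], [-3, 12]]
[[b1, b5], [b4, [b3, b2]]] = [[-33, -60], [-108, 33]]


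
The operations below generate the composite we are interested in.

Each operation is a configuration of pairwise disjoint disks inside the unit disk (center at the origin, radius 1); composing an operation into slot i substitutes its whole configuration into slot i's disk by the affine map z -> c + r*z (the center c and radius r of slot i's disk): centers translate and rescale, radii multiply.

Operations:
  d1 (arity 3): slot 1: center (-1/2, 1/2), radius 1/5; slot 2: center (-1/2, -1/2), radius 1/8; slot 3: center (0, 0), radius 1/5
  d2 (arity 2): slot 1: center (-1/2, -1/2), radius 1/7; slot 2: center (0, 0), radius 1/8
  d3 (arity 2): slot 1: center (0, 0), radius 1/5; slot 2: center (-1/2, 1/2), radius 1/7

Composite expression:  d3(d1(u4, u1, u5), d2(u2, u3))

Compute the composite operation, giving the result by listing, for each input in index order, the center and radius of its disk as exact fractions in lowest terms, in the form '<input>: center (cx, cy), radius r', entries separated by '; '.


u1: center (-1/10, -1/10), radius 1/40; u2: center (-4/7, 3/7), radius 1/49; u3: center (-1/2, 1/2), radius 1/56; u4: center (-1/10, 1/10), radius 1/25; u5: center (0, 0), radius 1/25


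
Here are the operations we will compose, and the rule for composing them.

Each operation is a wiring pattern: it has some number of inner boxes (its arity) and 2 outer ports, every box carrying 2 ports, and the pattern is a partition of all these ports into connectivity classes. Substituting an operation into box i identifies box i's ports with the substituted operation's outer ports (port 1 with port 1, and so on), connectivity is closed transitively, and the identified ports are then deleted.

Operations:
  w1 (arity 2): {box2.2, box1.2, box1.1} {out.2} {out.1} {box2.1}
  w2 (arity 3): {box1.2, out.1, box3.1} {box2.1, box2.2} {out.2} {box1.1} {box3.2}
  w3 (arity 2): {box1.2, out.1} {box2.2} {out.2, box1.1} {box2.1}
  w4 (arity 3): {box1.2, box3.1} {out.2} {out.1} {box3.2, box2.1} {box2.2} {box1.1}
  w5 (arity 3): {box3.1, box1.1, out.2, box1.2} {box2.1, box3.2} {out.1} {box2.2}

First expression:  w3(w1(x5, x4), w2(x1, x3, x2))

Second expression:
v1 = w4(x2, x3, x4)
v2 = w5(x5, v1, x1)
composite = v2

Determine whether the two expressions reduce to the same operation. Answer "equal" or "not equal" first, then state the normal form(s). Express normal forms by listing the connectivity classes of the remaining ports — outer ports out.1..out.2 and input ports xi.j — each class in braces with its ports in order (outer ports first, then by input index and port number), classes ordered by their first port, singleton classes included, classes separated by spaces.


not equal; the first gives {out.1} {out.2} {x1.1} {x1.2, x2.1} {x2.2} {x3.1, x3.2} {x4.1} {x4.2, x5.1, x5.2} and the second {out.1} {out.2, x1.1, x5.1, x5.2} {x1.2} {x2.1} {x2.2, x4.1} {x3.1, x4.2} {x3.2}


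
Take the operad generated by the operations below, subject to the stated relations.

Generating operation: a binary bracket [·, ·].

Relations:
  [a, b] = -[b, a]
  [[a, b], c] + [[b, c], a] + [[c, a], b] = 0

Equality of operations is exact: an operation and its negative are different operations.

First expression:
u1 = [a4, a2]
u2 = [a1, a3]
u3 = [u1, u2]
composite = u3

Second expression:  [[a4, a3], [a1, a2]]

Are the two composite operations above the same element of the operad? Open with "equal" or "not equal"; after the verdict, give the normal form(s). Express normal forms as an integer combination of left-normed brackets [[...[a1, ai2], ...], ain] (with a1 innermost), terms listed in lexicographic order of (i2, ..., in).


Normal form of the first expression: [[[a1, a3], a2], a4] - [[[a1, a3], a4], a2]
Normal form of the second expression: [[[a1, a2], a3], a4] - [[[a1, a2], a4], a3]
The forms do not match — not equal.

not equal; first: [[[a1, a3], a2], a4] - [[[a1, a3], a4], a2]; second: [[[a1, a2], a3], a4] - [[[a1, a2], a4], a3]


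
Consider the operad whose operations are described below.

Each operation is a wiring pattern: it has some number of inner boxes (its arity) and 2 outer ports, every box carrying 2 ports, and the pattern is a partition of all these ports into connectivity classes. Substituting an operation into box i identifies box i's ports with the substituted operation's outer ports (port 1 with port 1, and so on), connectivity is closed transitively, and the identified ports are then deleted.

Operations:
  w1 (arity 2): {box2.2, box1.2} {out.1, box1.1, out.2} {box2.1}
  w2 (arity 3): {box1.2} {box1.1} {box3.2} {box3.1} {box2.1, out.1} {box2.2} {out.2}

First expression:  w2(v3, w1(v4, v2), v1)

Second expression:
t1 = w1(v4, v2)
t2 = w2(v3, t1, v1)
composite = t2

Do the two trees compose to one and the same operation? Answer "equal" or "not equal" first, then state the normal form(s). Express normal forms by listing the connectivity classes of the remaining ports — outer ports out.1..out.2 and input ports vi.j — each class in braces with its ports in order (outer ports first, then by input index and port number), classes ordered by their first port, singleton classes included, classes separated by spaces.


The first expression, normalized: {out.1, v4.1} {out.2} {v1.1} {v1.2} {v2.1} {v2.2, v4.2} {v3.1} {v3.2}
The second expression, normalized: {out.1, v4.1} {out.2} {v1.1} {v1.2} {v2.1} {v2.2, v4.2} {v3.1} {v3.2}
Identical normal forms: equal.

equal — both sides give {out.1, v4.1} {out.2} {v1.1} {v1.2} {v2.1} {v2.2, v4.2} {v3.1} {v3.2}


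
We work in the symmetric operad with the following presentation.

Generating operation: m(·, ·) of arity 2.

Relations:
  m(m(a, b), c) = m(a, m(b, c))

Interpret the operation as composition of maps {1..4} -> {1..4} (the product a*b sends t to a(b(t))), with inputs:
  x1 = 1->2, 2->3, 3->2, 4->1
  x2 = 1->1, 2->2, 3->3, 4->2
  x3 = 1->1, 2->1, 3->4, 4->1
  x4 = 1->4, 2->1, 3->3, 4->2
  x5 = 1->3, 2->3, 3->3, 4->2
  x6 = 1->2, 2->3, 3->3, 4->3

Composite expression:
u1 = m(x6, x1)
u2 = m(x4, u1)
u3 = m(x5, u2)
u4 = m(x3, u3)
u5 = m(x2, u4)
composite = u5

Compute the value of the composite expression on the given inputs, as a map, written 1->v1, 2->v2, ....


m(x6, x1) = 1->3, 2->3, 3->3, 4->2
m(x4, m(x6, x1)) = 1->3, 2->3, 3->3, 4->1
m(x5, m(x4, m(x6, x1))) = 1->3, 2->3, 3->3, 4->3
m(x3, m(x5, m(x4, m(x6, x1)))) = 1->4, 2->4, 3->4, 4->4
m(x2, m(x3, m(x5, m(x4, m(x6, x1))))) = 1->2, 2->2, 3->2, 4->2

1->2, 2->2, 3->2, 4->2


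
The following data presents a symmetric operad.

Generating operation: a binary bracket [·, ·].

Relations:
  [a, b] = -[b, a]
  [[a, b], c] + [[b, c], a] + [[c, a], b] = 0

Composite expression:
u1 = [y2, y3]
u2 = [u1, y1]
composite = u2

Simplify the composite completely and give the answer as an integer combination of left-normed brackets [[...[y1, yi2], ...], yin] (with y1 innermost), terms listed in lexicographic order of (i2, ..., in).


-[[y1, y2], y3] + [[y1, y3], y2]

Antisymmetry and Jacobi reduce to y1-anchored left-normed brackets.
Composite bracket: [[y2, y3], y1]
The bracket unfolds into 4 signed words via [a, b] = ab - ba (2^2 = 4).
Words beginning with y1 determine it all:
  y1y2y3 (sign -1) contributes -[[y1, y2], y3]
  y1y3y2 (sign +1) contributes +[[y1, y3], y2]


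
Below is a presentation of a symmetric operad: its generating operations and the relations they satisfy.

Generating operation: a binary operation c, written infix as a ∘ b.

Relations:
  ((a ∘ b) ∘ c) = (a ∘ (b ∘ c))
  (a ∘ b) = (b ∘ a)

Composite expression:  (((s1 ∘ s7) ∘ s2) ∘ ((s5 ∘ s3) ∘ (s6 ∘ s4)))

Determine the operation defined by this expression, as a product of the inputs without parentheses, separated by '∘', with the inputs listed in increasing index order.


With c associative and commutative, the s-input set is all that matters.
(s1 ∘ s7) reduces to s1 ∘ s7
((s1 ∘ s7) ∘ s2) reduces to s1 ∘ s7 ∘ s2
(s5 ∘ s3) reduces to s5 ∘ s3
(s6 ∘ s4) reduces to s6 ∘ s4
((s5 ∘ s3) ∘ (s6 ∘ s4)) reduces to s5 ∘ s3 ∘ s6 ∘ s4
(((s1 ∘ s7) ∘ s2) ∘ ((s5 ∘ s3) ∘ (s6 ∘ s4))) reduces to s1 ∘ s7 ∘ s2 ∘ s5 ∘ s3 ∘ s6 ∘ s4
the factors in increasing index order: s1 ∘ s2 ∘ s3 ∘ s4 ∘ s5 ∘ s6 ∘ s7

s1 ∘ s2 ∘ s3 ∘ s4 ∘ s5 ∘ s6 ∘ s7


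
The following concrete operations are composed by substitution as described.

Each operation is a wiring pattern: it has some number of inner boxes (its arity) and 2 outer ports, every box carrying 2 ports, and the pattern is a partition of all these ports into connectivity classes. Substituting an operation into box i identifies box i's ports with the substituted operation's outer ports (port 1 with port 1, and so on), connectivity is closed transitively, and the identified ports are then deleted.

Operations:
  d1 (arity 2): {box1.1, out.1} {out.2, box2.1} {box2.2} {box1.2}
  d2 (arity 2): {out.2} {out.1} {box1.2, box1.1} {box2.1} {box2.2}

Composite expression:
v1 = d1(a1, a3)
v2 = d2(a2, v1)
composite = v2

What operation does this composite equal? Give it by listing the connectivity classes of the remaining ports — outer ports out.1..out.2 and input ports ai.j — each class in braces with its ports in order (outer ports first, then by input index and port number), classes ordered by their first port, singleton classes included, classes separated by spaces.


{out.1} {out.2} {a1.1} {a1.2} {a2.1, a2.2} {a3.1} {a3.2}


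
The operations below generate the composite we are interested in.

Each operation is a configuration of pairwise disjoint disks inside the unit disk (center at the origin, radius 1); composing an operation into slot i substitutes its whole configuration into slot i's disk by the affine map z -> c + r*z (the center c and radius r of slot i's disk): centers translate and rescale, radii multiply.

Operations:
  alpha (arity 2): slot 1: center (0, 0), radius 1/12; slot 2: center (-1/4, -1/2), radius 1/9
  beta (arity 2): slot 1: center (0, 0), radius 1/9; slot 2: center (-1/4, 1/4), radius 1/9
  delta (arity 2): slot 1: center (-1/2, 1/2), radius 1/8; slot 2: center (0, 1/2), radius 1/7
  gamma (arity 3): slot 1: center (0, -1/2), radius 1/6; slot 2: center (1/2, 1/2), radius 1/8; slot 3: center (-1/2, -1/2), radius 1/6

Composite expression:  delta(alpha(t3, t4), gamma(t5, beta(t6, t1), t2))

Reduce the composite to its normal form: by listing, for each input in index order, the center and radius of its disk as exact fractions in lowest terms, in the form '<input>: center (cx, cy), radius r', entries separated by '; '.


t1: center (15/224, 129/224), radius 1/504; t2: center (-1/14, 3/7), radius 1/42; t3: center (-1/2, 1/2), radius 1/96; t4: center (-17/32, 7/16), radius 1/72; t5: center (0, 3/7), radius 1/42; t6: center (1/14, 4/7), radius 1/504

Below delta, radii multiply path by path; the t-disk centers shift.
tracing t3 down its 2-map path: center (-1/2, 1/2), radius 1/96
tracing t4 down its 2-map path: center (-17/32, 7/16), radius 1/72
tracing t5 down its 2-map path: center (0, 3/7), radius 1/42
tracing t6 down its 3-map path: center (1/14, 4/7), radius 1/504
tracing t1 down its 3-map path: center (15/224, 129/224), radius 1/504
tracing t2 down its 2-map path: center (-1/14, 3/7), radius 1/42


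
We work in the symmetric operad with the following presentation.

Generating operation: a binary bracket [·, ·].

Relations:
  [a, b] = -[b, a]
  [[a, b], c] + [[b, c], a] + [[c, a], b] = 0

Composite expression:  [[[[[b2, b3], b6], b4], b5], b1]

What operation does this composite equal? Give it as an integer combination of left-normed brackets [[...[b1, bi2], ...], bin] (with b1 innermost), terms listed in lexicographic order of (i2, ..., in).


-[[[[[b1, b2], b3], b6], b4], b5] + [[[[[b1, b3], b2], b6], b4], b5] + [[[[[b1, b4], b2], b3], b6], b5] - [[[[[b1, b4], b3], b2], b6], b5] - [[[[[b1, b4], b6], b2], b3], b5] + [[[[[b1, b4], b6], b3], b2], b5] + [[[[[b1, b5], b2], b3], b6], b4] - [[[[[b1, b5], b3], b2], b6], b4] - [[[[[b1, b5], b4], b2], b3], b6] + [[[[[b1, b5], b4], b3], b2], b6] + [[[[[b1, b5], b4], b6], b2], b3] - [[[[[b1, b5], b4], b6], b3], b2] - [[[[[b1, b5], b6], b2], b3], b4] + [[[[[b1, b5], b6], b3], b2], b4] + [[[[[b1, b6], b2], b3], b4], b5] - [[[[[b1, b6], b3], b2], b4], b5]


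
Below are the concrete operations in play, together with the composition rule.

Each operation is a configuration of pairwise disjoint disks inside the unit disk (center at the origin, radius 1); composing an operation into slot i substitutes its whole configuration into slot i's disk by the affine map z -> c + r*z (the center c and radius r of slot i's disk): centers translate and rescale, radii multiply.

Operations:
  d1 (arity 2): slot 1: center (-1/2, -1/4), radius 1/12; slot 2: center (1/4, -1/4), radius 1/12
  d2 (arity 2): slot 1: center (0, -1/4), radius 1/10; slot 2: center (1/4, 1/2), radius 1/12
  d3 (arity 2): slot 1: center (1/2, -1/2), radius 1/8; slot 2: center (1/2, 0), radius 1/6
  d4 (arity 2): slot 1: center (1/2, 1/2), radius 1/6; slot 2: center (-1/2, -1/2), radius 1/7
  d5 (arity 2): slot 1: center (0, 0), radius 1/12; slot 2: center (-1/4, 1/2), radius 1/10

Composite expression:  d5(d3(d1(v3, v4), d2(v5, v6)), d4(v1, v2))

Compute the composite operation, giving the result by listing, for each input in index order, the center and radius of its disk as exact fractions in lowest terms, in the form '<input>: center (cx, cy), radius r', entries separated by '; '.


Follow each v-input down from d5: c' goes to c + r*c', radius to r*r'.
tracing v3 down its 3-map path: center (7/192, -17/384), radius 1/1152
tracing v4 down its 3-map path: center (17/384, -17/384), radius 1/1152
tracing v5 down its 3-map path: center (1/24, -1/288), radius 1/720
tracing v6 down its 3-map path: center (13/288, 1/144), radius 1/864
tracing v1 down its 2-map path: center (-1/5, 11/20), radius 1/60
tracing v2 down its 2-map path: center (-3/10, 9/20), radius 1/70

v1: center (-1/5, 11/20), radius 1/60; v2: center (-3/10, 9/20), radius 1/70; v3: center (7/192, -17/384), radius 1/1152; v4: center (17/384, -17/384), radius 1/1152; v5: center (1/24, -1/288), radius 1/720; v6: center (13/288, 1/144), radius 1/864


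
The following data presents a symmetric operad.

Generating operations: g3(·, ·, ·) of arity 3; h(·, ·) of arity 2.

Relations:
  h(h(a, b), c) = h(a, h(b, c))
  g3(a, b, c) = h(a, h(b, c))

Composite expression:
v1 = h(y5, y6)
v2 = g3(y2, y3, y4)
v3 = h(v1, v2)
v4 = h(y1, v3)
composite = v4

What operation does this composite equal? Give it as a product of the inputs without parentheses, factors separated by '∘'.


y1 ∘ y5 ∘ y6 ∘ y2 ∘ y3 ∘ y4

The h-tree's shape is irrelevant; the y-reading-order decides.
h(y5, y6) linearizes to y5 ∘ y6
g3(y2, y3, y4) linearizes to y2 ∘ y3 ∘ y4
h(h(y5, y6), g3(y2, y3, y4)) linearizes to y5 ∘ y6 ∘ y2 ∘ y3 ∘ y4
h(y1, h(h(y5, y6), g3(y2, y3, y4))) linearizes to y1 ∘ y5 ∘ y6 ∘ y2 ∘ y3 ∘ y4


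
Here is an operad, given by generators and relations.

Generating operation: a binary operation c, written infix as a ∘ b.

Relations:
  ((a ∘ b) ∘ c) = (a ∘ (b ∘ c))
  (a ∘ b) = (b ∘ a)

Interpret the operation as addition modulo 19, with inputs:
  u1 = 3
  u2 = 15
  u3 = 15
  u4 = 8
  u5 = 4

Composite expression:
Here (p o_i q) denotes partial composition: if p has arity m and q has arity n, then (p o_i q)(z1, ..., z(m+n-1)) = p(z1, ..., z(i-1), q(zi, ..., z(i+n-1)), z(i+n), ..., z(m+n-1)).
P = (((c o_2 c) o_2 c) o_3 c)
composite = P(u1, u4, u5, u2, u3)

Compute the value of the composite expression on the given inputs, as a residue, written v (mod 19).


7 (mod 19)

(u5 ∘ u2) = 0
(u4 ∘ (u5 ∘ u2)) = 8
((u4 ∘ (u5 ∘ u2)) ∘ u3) = 4
(u1 ∘ ((u4 ∘ (u5 ∘ u2)) ∘ u3)) = 7


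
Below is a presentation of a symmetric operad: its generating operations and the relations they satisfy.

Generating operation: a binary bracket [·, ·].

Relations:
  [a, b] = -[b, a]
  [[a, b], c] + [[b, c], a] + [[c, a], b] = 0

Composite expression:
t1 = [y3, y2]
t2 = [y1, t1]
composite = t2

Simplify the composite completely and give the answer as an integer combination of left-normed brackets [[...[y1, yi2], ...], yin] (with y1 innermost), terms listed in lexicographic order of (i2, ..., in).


Left-normed coefficients sit on the y1-initial expansion words.
Composite bracket: [y1, [y3, y2]]
Applying ab - ba throughout gives 4 signed words (2^2 = 4).
Keep just the words that open with y1:
  sign of y1y2y3 is -1, so it contributes -[[y1, y2], y3]
  sign of y1y3y2 is +1, so it contributes +[[y1, y3], y2]

-[[y1, y2], y3] + [[y1, y3], y2]
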